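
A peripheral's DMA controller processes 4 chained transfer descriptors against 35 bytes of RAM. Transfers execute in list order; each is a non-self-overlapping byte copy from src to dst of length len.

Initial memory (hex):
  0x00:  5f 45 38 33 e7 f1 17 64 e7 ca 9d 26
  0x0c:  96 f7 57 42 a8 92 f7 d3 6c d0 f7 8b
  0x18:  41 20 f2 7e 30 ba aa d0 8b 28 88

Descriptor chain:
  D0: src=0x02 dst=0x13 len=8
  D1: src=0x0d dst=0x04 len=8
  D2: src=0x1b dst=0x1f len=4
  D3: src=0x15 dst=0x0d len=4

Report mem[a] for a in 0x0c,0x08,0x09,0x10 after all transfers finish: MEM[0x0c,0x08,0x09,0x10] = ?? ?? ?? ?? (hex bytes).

[0] 0x02->0x13 len=8 : 38 33 e7 f1 17 64 e7 ca
[1] 0x0d->0x04 len=8 : f7 57 42 a8 92 f7 38 33
[2] 0x1b->0x1f len=4 : 7e 30 ba aa
[3] 0x15->0x0d len=4 : e7 f1 17 64
query mem[0x0c]=0x96, mem[0x08]=0x92, mem[0x09]=0xf7, mem[0x10]=0x64

MEM[0x0c,0x08,0x09,0x10] = 96 92 f7 64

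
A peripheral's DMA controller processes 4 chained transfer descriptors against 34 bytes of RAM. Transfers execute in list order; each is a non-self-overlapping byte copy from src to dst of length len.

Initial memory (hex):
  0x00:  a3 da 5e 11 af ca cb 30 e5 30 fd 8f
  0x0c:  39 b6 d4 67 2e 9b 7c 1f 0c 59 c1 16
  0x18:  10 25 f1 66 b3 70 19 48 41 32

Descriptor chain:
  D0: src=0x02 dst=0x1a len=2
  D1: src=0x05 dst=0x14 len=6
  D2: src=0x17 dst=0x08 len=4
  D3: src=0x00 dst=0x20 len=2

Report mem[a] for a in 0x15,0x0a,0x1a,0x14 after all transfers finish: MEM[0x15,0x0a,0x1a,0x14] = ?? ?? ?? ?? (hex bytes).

MEM[0x15,0x0a,0x1a,0x14] = cb fd 5e ca

#0 dst[0x1a+2] := {0x5e,0x11}
#1 dst[0x14+6] := {0xca,0xcb,0x30,0xe5,0x30,0xfd}
#2 dst[0x08+4] := {0xe5,0x30,0xfd,0x5e}
#3 dst[0x20+2] := {0xa3,0xda}
query mem[0x15]=0xcb, mem[0x0a]=0xfd, mem[0x1a]=0x5e, mem[0x14]=0xca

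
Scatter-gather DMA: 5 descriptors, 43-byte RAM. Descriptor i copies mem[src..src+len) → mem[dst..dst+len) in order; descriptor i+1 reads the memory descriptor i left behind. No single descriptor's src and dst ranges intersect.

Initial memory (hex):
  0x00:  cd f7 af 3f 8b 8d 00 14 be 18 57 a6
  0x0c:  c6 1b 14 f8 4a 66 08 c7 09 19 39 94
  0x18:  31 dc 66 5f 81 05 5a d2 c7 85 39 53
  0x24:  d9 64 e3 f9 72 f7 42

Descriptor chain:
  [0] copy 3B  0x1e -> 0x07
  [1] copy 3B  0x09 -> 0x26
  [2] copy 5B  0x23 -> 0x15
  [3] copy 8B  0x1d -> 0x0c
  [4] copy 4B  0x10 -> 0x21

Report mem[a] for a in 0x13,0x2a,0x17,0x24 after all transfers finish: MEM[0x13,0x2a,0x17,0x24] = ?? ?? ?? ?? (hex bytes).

MEM[0x13,0x2a,0x17,0x24] = d9 42 64 d9

  after D0: wrote 3B at 0x07 = 5ad2c7
  after D1: wrote 3B at 0x26 = c757a6
  after D2: wrote 5B at 0x15 = 53d964c757
  after D3: wrote 8B at 0x0c = 055ad2c7853953d9
  after D4: wrote 4B at 0x21 = 853953d9
query mem[0x13]=0xd9, mem[0x2a]=0x42, mem[0x17]=0x64, mem[0x24]=0xd9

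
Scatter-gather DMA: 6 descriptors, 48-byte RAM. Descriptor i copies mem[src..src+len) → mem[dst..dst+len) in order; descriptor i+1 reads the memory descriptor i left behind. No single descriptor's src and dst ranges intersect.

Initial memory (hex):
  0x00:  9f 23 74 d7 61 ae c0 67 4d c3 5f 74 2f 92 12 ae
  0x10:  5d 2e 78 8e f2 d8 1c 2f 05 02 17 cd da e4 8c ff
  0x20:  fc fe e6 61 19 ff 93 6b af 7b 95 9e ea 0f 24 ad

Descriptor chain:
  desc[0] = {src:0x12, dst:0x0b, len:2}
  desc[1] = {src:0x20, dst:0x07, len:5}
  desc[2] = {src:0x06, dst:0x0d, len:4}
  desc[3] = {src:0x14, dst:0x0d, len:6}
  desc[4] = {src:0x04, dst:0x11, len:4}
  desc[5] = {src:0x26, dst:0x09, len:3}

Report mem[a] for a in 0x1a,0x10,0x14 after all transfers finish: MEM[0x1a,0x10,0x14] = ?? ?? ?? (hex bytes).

D0: mem[0x0b..0x0c] <- [78 8e]
D1: mem[0x07..0x0b] <- [fc fe e6 61 19]
D2: mem[0x0d..0x10] <- [c0 fc fe e6]
D3: mem[0x0d..0x12] <- [f2 d8 1c 2f 05 02]
D4: mem[0x11..0x14] <- [61 ae c0 fc]
D5: mem[0x09..0x0b] <- [93 6b af]
query mem[0x1a]=0x17, mem[0x10]=0x2f, mem[0x14]=0xfc

MEM[0x1a,0x10,0x14] = 17 2f fc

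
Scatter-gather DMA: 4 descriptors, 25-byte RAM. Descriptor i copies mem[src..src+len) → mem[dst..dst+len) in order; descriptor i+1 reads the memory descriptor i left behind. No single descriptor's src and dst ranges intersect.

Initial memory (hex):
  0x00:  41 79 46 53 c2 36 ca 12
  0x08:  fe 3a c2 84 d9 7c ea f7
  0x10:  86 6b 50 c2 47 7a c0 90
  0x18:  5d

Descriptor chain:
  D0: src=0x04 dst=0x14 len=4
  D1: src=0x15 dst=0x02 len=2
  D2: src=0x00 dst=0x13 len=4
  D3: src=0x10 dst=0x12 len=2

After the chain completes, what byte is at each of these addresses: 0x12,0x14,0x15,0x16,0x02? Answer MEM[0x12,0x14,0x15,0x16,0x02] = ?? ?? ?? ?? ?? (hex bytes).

D0: mem[0x14..0x17] <- [c2 36 ca 12]
D1: mem[0x02..0x03] <- [36 ca]
D2: mem[0x13..0x16] <- [41 79 36 ca]
D3: mem[0x12..0x13] <- [86 6b]
query mem[0x12]=0x86, mem[0x14]=0x79, mem[0x15]=0x36, mem[0x16]=0xca, mem[0x02]=0x36

MEM[0x12,0x14,0x15,0x16,0x02] = 86 79 36 ca 36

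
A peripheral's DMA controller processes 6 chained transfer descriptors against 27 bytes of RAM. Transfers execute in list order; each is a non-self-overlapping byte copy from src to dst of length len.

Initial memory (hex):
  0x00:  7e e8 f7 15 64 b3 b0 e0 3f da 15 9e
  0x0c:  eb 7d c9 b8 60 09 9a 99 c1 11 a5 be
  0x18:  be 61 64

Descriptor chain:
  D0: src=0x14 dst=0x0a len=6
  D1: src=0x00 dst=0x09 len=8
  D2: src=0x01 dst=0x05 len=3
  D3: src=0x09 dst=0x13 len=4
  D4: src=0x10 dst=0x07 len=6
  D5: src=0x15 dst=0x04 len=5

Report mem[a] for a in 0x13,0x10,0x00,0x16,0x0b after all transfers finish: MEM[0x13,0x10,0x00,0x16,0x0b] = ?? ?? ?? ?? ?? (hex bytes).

  after D0: wrote 6B at 0x0a = c111a5bebe61
  after D1: wrote 8B at 0x09 = 7ee8f71564b3b0e0
  after D2: wrote 3B at 0x05 = e8f715
  after D3: wrote 4B at 0x13 = 7ee8f715
  after D4: wrote 6B at 0x07 = e0099a7ee8f7
  after D5: wrote 5B at 0x04 = f715bebe61
query mem[0x13]=0x7e, mem[0x10]=0xe0, mem[0x00]=0x7e, mem[0x16]=0x15, mem[0x0b]=0xe8

MEM[0x13,0x10,0x00,0x16,0x0b] = 7e e0 7e 15 e8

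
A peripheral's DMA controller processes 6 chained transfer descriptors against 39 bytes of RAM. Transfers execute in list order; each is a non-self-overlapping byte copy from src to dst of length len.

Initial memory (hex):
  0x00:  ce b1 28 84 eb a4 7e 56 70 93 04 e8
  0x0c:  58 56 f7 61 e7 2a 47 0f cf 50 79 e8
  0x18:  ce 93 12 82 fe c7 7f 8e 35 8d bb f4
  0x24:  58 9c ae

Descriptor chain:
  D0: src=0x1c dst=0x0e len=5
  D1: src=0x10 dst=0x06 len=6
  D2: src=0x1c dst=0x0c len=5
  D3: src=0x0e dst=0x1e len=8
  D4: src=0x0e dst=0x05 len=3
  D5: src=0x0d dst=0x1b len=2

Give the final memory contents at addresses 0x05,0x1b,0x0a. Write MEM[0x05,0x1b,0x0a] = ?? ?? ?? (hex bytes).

MEM[0x05,0x1b,0x0a] = 7f c7 cf

  after D0: wrote 5B at 0x0e = fec77f8e35
  after D1: wrote 6B at 0x06 = 7f8e350fcf50
  after D2: wrote 5B at 0x0c = fec77f8e35
  after D3: wrote 8B at 0x1e = 7f8e358e350fcf50
  after D4: wrote 3B at 0x05 = 7f8e35
  after D5: wrote 2B at 0x1b = c77f
query mem[0x05]=0x7f, mem[0x1b]=0xc7, mem[0x0a]=0xcf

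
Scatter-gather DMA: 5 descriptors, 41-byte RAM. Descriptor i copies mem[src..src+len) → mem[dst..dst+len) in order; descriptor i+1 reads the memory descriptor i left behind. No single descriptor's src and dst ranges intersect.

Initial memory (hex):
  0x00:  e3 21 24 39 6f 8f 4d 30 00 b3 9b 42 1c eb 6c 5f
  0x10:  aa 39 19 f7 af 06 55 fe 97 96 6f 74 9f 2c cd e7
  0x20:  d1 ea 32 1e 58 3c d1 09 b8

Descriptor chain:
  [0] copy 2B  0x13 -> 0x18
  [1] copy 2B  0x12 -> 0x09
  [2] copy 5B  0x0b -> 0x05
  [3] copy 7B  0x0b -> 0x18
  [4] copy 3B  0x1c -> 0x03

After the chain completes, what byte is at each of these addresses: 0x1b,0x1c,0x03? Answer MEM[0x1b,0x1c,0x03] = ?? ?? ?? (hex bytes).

[0] 0x13->0x18 len=2 : f7 af
[1] 0x12->0x09 len=2 : 19 f7
[2] 0x0b->0x05 len=5 : 42 1c eb 6c 5f
[3] 0x0b->0x18 len=7 : 42 1c eb 6c 5f aa 39
[4] 0x1c->0x03 len=3 : 5f aa 39
query mem[0x1b]=0x6c, mem[0x1c]=0x5f, mem[0x03]=0x5f

MEM[0x1b,0x1c,0x03] = 6c 5f 5f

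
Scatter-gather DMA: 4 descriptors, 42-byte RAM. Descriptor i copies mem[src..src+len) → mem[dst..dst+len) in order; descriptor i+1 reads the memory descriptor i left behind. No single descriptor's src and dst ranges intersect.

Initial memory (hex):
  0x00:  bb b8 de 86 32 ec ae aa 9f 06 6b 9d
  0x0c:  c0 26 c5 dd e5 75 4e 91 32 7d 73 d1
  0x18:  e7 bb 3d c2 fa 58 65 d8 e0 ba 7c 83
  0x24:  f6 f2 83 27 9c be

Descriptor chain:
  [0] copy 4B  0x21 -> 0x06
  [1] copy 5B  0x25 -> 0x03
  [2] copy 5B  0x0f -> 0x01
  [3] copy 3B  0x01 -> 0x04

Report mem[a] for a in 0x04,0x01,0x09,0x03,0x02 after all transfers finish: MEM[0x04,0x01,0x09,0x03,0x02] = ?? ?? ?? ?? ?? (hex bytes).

D0: mem[0x06..0x09] <- [ba 7c 83 f6]
D1: mem[0x03..0x07] <- [f2 83 27 9c be]
D2: mem[0x01..0x05] <- [dd e5 75 4e 91]
D3: mem[0x04..0x06] <- [dd e5 75]
query mem[0x04]=0xdd, mem[0x01]=0xdd, mem[0x09]=0xf6, mem[0x03]=0x75, mem[0x02]=0xe5

MEM[0x04,0x01,0x09,0x03,0x02] = dd dd f6 75 e5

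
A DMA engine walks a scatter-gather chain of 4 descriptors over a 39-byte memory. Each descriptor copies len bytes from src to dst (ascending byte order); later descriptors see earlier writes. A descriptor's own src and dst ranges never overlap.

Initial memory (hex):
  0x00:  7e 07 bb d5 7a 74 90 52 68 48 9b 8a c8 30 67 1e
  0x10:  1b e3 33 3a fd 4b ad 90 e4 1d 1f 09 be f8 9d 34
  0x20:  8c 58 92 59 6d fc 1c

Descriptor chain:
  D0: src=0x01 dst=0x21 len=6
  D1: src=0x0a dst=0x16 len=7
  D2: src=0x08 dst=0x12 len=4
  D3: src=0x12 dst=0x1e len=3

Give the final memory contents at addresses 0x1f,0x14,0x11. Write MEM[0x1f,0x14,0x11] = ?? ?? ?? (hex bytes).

MEM[0x1f,0x14,0x11] = 48 9b e3

  after D0: wrote 6B at 0x21 = 07bbd57a7490
  after D1: wrote 7B at 0x16 = 9b8ac830671e1b
  after D2: wrote 4B at 0x12 = 68489b8a
  after D3: wrote 3B at 0x1e = 68489b
query mem[0x1f]=0x48, mem[0x14]=0x9b, mem[0x11]=0xe3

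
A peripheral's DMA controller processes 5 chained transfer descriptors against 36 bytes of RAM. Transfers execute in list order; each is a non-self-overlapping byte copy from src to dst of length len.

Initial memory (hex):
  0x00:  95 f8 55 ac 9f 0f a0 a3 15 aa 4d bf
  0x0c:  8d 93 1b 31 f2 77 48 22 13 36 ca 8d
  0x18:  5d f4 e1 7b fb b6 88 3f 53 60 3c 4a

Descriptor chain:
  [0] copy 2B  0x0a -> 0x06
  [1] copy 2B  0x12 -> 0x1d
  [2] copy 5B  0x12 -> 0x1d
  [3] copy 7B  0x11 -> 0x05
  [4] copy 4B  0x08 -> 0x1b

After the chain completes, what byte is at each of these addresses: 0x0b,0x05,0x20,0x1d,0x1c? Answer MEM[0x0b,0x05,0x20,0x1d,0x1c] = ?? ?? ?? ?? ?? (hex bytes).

  after D0: wrote 2B at 0x06 = 4dbf
  after D1: wrote 2B at 0x1d = 4822
  after D2: wrote 5B at 0x1d = 48221336ca
  after D3: wrote 7B at 0x05 = 7748221336ca8d
  after D4: wrote 4B at 0x1b = 1336ca8d
query mem[0x0b]=0x8d, mem[0x05]=0x77, mem[0x20]=0x36, mem[0x1d]=0xca, mem[0x1c]=0x36

MEM[0x0b,0x05,0x20,0x1d,0x1c] = 8d 77 36 ca 36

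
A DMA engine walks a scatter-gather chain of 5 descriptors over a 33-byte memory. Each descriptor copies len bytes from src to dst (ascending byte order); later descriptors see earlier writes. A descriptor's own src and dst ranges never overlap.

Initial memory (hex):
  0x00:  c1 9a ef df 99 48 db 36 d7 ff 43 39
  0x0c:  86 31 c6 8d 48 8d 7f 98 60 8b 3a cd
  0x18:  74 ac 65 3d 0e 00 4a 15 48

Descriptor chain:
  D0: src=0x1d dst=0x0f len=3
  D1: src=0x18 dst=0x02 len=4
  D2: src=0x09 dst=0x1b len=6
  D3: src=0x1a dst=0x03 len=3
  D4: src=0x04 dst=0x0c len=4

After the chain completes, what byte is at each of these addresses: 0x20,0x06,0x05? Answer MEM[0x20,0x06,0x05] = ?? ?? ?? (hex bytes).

MEM[0x20,0x06,0x05] = c6 db 43

  after D0: wrote 3B at 0x0f = 004a15
  after D1: wrote 4B at 0x02 = 74ac653d
  after D2: wrote 6B at 0x1b = ff43398631c6
  after D3: wrote 3B at 0x03 = 65ff43
  after D4: wrote 4B at 0x0c = ff43db36
query mem[0x20]=0xc6, mem[0x06]=0xdb, mem[0x05]=0x43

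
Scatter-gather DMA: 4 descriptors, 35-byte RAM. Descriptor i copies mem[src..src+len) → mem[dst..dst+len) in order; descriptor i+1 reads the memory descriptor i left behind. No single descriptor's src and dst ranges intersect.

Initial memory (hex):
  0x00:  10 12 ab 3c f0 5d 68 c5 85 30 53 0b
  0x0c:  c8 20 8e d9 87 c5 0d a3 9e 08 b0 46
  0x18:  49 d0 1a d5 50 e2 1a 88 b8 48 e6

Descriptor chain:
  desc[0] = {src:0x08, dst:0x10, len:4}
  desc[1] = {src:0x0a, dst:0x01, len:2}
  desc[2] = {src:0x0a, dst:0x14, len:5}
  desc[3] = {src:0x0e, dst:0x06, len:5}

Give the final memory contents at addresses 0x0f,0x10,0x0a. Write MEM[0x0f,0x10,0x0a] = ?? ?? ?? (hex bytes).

[0] 0x08->0x10 len=4 : 85 30 53 0b
[1] 0x0a->0x01 len=2 : 53 0b
[2] 0x0a->0x14 len=5 : 53 0b c8 20 8e
[3] 0x0e->0x06 len=5 : 8e d9 85 30 53
query mem[0x0f]=0xd9, mem[0x10]=0x85, mem[0x0a]=0x53

MEM[0x0f,0x10,0x0a] = d9 85 53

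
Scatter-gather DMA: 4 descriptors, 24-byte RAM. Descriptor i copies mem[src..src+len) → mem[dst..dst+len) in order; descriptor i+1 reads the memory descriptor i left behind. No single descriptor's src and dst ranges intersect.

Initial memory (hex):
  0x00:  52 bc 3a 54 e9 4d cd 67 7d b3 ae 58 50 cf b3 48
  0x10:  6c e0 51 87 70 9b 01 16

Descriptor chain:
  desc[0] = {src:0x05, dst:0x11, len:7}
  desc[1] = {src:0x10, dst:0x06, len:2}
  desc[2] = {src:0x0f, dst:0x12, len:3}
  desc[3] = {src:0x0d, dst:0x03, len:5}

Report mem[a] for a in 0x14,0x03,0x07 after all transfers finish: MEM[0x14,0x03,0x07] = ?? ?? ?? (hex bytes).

MEM[0x14,0x03,0x07] = 4d cf 4d

[0] 0x05->0x11 len=7 : 4d cd 67 7d b3 ae 58
[1] 0x10->0x06 len=2 : 6c 4d
[2] 0x0f->0x12 len=3 : 48 6c 4d
[3] 0x0d->0x03 len=5 : cf b3 48 6c 4d
query mem[0x14]=0x4d, mem[0x03]=0xcf, mem[0x07]=0x4d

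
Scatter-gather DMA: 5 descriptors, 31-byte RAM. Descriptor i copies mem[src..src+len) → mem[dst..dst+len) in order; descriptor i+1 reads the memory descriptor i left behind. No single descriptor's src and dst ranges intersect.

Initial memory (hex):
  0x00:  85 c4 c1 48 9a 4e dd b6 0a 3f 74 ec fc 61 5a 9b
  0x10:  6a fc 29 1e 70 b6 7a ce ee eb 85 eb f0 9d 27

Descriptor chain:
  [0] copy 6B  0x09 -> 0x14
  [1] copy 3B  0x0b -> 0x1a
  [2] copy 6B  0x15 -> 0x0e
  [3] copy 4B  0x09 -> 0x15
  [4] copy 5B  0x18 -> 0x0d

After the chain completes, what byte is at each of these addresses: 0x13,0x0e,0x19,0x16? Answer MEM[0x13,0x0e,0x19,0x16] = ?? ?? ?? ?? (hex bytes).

MEM[0x13,0x0e,0x19,0x16] = ec 5a 5a 74

[0] 0x09->0x14 len=6 : 3f 74 ec fc 61 5a
[1] 0x0b->0x1a len=3 : ec fc 61
[2] 0x15->0x0e len=6 : 74 ec fc 61 5a ec
[3] 0x09->0x15 len=4 : 3f 74 ec fc
[4] 0x18->0x0d len=5 : fc 5a ec fc 61
query mem[0x13]=0xec, mem[0x0e]=0x5a, mem[0x19]=0x5a, mem[0x16]=0x74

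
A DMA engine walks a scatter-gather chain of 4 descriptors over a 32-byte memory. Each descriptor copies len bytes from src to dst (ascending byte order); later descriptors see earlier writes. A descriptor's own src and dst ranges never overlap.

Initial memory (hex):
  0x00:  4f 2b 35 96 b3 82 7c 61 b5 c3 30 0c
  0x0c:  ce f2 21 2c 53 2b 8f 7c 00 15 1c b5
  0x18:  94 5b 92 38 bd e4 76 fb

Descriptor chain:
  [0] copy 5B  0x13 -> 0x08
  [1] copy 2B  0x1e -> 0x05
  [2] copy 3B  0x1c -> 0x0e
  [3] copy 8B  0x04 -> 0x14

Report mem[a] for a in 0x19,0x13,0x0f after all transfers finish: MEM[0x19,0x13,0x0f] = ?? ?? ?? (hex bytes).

  after D0: wrote 5B at 0x08 = 7c00151cb5
  after D1: wrote 2B at 0x05 = 76fb
  after D2: wrote 3B at 0x0e = bde476
  after D3: wrote 8B at 0x14 = b376fb617c00151c
query mem[0x19]=0x00, mem[0x13]=0x7c, mem[0x0f]=0xe4

MEM[0x19,0x13,0x0f] = 00 7c e4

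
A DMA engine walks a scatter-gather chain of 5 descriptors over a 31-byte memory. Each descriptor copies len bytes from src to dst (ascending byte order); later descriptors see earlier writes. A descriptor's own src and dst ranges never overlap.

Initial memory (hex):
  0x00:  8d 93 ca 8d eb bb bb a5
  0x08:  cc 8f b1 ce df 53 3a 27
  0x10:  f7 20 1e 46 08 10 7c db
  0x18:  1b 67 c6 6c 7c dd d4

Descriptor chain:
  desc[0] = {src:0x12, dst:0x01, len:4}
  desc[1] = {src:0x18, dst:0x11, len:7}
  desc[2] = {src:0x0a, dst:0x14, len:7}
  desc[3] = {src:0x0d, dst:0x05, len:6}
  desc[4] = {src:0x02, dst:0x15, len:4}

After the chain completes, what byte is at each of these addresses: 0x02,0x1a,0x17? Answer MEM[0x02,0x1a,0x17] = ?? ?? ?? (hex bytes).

MEM[0x02,0x1a,0x17] = 46 f7 10

D0: mem[0x01..0x04] <- [1e 46 08 10]
D1: mem[0x11..0x17] <- [1b 67 c6 6c 7c dd d4]
D2: mem[0x14..0x1a] <- [b1 ce df 53 3a 27 f7]
D3: mem[0x05..0x0a] <- [53 3a 27 f7 1b 67]
D4: mem[0x15..0x18] <- [46 08 10 53]
query mem[0x02]=0x46, mem[0x1a]=0xf7, mem[0x17]=0x10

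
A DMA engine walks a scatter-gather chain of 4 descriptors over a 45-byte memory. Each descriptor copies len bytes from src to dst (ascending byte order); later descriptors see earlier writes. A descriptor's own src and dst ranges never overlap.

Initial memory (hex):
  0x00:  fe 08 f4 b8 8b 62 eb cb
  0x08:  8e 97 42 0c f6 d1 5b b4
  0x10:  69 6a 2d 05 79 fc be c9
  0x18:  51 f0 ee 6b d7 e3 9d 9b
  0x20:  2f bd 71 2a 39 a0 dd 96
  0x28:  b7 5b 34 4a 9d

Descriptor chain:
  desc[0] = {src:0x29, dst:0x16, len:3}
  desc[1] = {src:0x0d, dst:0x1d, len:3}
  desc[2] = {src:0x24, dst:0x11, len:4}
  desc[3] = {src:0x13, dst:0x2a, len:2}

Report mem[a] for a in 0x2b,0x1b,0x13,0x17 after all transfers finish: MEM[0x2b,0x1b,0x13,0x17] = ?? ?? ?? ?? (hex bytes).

#0 dst[0x16+3] := {0x5b,0x34,0x4a}
#1 dst[0x1d+3] := {0xd1,0x5b,0xb4}
#2 dst[0x11+4] := {0x39,0xa0,0xdd,0x96}
#3 dst[0x2a+2] := {0xdd,0x96}
query mem[0x2b]=0x96, mem[0x1b]=0x6b, mem[0x13]=0xdd, mem[0x17]=0x34

MEM[0x2b,0x1b,0x13,0x17] = 96 6b dd 34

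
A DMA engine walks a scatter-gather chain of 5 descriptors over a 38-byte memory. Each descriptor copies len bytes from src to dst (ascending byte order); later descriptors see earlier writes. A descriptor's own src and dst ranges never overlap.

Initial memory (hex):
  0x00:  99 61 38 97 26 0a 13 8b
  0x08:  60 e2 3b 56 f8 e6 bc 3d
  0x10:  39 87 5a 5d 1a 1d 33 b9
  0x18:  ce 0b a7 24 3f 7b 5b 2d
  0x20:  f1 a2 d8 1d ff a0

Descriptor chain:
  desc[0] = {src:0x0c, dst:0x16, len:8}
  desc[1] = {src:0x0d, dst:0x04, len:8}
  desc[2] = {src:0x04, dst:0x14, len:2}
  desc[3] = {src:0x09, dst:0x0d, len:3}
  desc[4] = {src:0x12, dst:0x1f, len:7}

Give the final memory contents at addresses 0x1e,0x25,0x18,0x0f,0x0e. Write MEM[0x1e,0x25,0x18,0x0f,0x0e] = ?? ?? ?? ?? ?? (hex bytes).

MEM[0x1e,0x25,0x18,0x0f,0x0e] = 5b bc bc 1a 5d

[0] 0x0c->0x16 len=8 : f8 e6 bc 3d 39 87 5a 5d
[1] 0x0d->0x04 len=8 : e6 bc 3d 39 87 5a 5d 1a
[2] 0x04->0x14 len=2 : e6 bc
[3] 0x09->0x0d len=3 : 5a 5d 1a
[4] 0x12->0x1f len=7 : 5a 5d e6 bc f8 e6 bc
query mem[0x1e]=0x5b, mem[0x25]=0xbc, mem[0x18]=0xbc, mem[0x0f]=0x1a, mem[0x0e]=0x5d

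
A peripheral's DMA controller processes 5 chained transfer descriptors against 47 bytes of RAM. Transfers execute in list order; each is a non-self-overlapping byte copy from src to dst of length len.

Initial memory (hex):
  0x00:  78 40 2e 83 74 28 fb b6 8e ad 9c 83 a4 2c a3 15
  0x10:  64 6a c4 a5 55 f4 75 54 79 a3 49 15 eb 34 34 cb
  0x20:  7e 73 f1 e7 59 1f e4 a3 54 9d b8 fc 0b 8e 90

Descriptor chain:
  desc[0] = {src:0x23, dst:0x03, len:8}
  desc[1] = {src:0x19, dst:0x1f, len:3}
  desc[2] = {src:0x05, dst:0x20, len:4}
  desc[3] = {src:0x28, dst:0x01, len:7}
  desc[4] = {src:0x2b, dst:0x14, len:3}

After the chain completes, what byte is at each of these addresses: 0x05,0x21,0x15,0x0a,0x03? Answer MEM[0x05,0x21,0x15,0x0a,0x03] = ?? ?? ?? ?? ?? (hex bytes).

MEM[0x05,0x21,0x15,0x0a,0x03] = 0b e4 0b b8 b8

D0: mem[0x03..0x0a] <- [e7 59 1f e4 a3 54 9d b8]
D1: mem[0x1f..0x21] <- [a3 49 15]
D2: mem[0x20..0x23] <- [1f e4 a3 54]
D3: mem[0x01..0x07] <- [54 9d b8 fc 0b 8e 90]
D4: mem[0x14..0x16] <- [fc 0b 8e]
query mem[0x05]=0x0b, mem[0x21]=0xe4, mem[0x15]=0x0b, mem[0x0a]=0xb8, mem[0x03]=0xb8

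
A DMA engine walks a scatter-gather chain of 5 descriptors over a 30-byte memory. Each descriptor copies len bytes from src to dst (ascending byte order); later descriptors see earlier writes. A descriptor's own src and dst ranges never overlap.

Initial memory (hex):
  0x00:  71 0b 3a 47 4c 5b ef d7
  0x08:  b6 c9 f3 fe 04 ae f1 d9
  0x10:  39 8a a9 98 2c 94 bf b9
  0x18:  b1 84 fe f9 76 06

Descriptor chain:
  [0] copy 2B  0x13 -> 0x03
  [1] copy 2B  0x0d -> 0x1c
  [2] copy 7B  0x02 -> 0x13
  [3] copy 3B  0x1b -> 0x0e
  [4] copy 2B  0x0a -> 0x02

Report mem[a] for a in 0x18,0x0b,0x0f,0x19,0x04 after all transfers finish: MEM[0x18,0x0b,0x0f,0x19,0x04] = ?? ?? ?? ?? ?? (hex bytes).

MEM[0x18,0x0b,0x0f,0x19,0x04] = d7 fe ae b6 2c

D0: mem[0x03..0x04] <- [98 2c]
D1: mem[0x1c..0x1d] <- [ae f1]
D2: mem[0x13..0x19] <- [3a 98 2c 5b ef d7 b6]
D3: mem[0x0e..0x10] <- [f9 ae f1]
D4: mem[0x02..0x03] <- [f3 fe]
query mem[0x18]=0xd7, mem[0x0b]=0xfe, mem[0x0f]=0xae, mem[0x19]=0xb6, mem[0x04]=0x2c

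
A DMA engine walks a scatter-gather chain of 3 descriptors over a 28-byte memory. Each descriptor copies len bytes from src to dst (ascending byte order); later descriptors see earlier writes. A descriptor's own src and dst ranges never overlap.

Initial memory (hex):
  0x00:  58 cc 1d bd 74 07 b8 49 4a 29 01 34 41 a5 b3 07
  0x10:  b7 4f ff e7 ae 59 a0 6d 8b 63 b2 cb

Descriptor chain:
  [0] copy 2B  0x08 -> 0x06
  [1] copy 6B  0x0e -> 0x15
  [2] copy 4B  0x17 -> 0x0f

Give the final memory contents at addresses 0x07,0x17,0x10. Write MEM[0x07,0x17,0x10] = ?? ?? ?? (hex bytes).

MEM[0x07,0x17,0x10] = 29 b7 4f

[0] 0x08->0x06 len=2 : 4a 29
[1] 0x0e->0x15 len=6 : b3 07 b7 4f ff e7
[2] 0x17->0x0f len=4 : b7 4f ff e7
query mem[0x07]=0x29, mem[0x17]=0xb7, mem[0x10]=0x4f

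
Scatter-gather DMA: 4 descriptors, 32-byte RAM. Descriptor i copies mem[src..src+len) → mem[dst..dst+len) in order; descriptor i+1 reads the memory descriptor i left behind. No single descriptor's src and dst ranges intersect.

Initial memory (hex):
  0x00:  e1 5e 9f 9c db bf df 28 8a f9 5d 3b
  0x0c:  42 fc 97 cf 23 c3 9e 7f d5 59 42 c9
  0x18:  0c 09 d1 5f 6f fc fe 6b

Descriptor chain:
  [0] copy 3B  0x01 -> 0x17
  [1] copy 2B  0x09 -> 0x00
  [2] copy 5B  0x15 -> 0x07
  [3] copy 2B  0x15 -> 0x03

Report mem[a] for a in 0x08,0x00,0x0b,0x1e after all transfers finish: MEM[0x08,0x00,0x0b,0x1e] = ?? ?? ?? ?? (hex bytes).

MEM[0x08,0x00,0x0b,0x1e] = 42 f9 9c fe

D0: mem[0x17..0x19] <- [5e 9f 9c]
D1: mem[0x00..0x01] <- [f9 5d]
D2: mem[0x07..0x0b] <- [59 42 5e 9f 9c]
D3: mem[0x03..0x04] <- [59 42]
query mem[0x08]=0x42, mem[0x00]=0xf9, mem[0x0b]=0x9c, mem[0x1e]=0xfe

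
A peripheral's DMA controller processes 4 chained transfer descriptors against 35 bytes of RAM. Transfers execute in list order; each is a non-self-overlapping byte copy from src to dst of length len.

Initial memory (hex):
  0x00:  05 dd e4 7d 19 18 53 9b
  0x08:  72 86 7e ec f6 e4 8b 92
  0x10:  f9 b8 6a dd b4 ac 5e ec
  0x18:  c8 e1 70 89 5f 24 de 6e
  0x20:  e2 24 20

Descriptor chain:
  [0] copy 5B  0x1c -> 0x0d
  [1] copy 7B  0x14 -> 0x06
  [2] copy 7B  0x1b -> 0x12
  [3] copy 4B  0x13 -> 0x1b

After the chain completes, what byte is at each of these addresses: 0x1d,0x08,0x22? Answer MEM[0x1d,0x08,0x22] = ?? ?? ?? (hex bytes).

[0] 0x1c->0x0d len=5 : 5f 24 de 6e e2
[1] 0x14->0x06 len=7 : b4 ac 5e ec c8 e1 70
[2] 0x1b->0x12 len=7 : 89 5f 24 de 6e e2 24
[3] 0x13->0x1b len=4 : 5f 24 de 6e
query mem[0x1d]=0xde, mem[0x08]=0x5e, mem[0x22]=0x20

MEM[0x1d,0x08,0x22] = de 5e 20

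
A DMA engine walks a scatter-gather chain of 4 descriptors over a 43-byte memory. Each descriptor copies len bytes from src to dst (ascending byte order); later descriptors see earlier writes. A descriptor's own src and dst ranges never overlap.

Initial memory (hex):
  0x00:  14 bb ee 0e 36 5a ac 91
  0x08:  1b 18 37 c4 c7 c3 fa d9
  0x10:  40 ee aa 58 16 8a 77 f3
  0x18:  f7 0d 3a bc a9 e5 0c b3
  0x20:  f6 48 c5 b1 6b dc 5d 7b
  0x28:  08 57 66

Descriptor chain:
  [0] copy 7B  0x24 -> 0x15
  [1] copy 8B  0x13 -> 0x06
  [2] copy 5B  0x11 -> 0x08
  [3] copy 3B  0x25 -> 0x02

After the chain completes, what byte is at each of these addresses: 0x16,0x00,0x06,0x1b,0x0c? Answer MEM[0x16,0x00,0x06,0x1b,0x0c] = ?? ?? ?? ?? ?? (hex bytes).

MEM[0x16,0x00,0x06,0x1b,0x0c] = dc 14 58 66 6b

[0] 0x24->0x15 len=7 : 6b dc 5d 7b 08 57 66
[1] 0x13->0x06 len=8 : 58 16 6b dc 5d 7b 08 57
[2] 0x11->0x08 len=5 : ee aa 58 16 6b
[3] 0x25->0x02 len=3 : dc 5d 7b
query mem[0x16]=0xdc, mem[0x00]=0x14, mem[0x06]=0x58, mem[0x1b]=0x66, mem[0x0c]=0x6b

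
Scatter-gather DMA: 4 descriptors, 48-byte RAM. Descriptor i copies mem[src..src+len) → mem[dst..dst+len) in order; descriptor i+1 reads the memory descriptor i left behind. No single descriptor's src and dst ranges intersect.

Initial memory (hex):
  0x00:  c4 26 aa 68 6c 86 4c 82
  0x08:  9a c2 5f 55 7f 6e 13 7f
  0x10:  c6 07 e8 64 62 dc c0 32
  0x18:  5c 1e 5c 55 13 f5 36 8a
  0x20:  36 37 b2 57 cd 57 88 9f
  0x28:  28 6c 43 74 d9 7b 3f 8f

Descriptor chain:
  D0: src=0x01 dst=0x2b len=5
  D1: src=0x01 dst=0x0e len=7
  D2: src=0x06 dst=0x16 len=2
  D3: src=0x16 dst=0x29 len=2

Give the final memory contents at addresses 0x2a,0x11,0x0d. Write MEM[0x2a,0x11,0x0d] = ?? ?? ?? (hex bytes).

MEM[0x2a,0x11,0x0d] = 82 6c 6e

D0: mem[0x2b..0x2f] <- [26 aa 68 6c 86]
D1: mem[0x0e..0x14] <- [26 aa 68 6c 86 4c 82]
D2: mem[0x16..0x17] <- [4c 82]
D3: mem[0x29..0x2a] <- [4c 82]
query mem[0x2a]=0x82, mem[0x11]=0x6c, mem[0x0d]=0x6e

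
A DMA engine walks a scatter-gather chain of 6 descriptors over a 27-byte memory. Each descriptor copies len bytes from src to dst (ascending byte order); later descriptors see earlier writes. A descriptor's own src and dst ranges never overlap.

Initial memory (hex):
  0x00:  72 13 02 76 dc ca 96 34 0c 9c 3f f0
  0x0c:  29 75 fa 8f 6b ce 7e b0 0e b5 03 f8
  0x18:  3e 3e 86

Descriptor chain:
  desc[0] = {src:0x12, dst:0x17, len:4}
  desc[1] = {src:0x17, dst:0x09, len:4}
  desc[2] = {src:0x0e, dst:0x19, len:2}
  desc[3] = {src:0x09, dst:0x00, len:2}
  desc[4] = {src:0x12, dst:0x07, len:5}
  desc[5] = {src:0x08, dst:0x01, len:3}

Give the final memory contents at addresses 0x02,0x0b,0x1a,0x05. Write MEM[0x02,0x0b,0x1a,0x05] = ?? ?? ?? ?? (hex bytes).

D0: mem[0x17..0x1a] <- [7e b0 0e b5]
D1: mem[0x09..0x0c] <- [7e b0 0e b5]
D2: mem[0x19..0x1a] <- [fa 8f]
D3: mem[0x00..0x01] <- [7e b0]
D4: mem[0x07..0x0b] <- [7e b0 0e b5 03]
D5: mem[0x01..0x03] <- [b0 0e b5]
query mem[0x02]=0x0e, mem[0x0b]=0x03, mem[0x1a]=0x8f, mem[0x05]=0xca

MEM[0x02,0x0b,0x1a,0x05] = 0e 03 8f ca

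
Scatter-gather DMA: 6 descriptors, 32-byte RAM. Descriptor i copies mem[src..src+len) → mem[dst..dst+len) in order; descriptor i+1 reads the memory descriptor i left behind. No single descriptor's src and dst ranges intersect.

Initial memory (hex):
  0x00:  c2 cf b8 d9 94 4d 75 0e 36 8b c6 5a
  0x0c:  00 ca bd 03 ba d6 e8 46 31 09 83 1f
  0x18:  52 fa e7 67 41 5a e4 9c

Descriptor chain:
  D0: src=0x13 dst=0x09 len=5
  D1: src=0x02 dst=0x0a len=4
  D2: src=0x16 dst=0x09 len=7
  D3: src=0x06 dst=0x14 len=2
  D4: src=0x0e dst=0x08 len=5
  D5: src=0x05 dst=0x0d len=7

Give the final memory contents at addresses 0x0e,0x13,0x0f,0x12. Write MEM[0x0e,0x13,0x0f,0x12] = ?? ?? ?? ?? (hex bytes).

MEM[0x0e,0x13,0x0f,0x12] = 75 d6 0e ba

[0] 0x13->0x09 len=5 : 46 31 09 83 1f
[1] 0x02->0x0a len=4 : b8 d9 94 4d
[2] 0x16->0x09 len=7 : 83 1f 52 fa e7 67 41
[3] 0x06->0x14 len=2 : 75 0e
[4] 0x0e->0x08 len=5 : 67 41 ba d6 e8
[5] 0x05->0x0d len=7 : 4d 75 0e 67 41 ba d6
query mem[0x0e]=0x75, mem[0x13]=0xd6, mem[0x0f]=0x0e, mem[0x12]=0xba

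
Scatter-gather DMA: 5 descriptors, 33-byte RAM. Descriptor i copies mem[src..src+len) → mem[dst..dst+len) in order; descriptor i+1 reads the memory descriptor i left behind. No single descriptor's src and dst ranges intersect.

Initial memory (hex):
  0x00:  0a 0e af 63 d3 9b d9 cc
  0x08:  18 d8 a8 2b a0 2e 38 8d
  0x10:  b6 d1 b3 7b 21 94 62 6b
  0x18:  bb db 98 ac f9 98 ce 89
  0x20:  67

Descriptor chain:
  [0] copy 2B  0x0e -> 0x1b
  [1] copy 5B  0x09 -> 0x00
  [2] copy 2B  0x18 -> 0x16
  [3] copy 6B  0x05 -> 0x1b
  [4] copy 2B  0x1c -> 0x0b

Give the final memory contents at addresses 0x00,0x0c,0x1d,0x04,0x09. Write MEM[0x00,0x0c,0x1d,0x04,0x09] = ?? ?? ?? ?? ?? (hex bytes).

  after D0: wrote 2B at 0x1b = 388d
  after D1: wrote 5B at 0x00 = d8a82ba02e
  after D2: wrote 2B at 0x16 = bbdb
  after D3: wrote 6B at 0x1b = 9bd9cc18d8a8
  after D4: wrote 2B at 0x0b = d9cc
query mem[0x00]=0xd8, mem[0x0c]=0xcc, mem[0x1d]=0xcc, mem[0x04]=0x2e, mem[0x09]=0xd8

MEM[0x00,0x0c,0x1d,0x04,0x09] = d8 cc cc 2e d8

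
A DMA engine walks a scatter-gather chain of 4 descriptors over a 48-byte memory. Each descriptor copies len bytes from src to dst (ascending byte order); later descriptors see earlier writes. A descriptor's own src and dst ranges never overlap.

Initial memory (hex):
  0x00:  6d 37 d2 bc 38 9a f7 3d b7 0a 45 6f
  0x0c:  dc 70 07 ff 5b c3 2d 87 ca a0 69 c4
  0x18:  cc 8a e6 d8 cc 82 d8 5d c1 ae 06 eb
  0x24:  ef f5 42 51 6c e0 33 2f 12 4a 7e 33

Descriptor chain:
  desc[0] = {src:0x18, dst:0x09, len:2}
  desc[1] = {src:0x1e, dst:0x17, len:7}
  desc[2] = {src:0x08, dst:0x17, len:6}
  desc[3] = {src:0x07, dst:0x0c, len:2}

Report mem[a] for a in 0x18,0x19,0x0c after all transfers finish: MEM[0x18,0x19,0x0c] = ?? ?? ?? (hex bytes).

MEM[0x18,0x19,0x0c] = cc 8a 3d

#0 dst[0x09+2] := {0xcc,0x8a}
#1 dst[0x17+7] := {0xd8,0x5d,0xc1,0xae,0x06,0xeb,0xef}
#2 dst[0x17+6] := {0xb7,0xcc,0x8a,0x6f,0xdc,0x70}
#3 dst[0x0c+2] := {0x3d,0xb7}
query mem[0x18]=0xcc, mem[0x19]=0x8a, mem[0x0c]=0x3d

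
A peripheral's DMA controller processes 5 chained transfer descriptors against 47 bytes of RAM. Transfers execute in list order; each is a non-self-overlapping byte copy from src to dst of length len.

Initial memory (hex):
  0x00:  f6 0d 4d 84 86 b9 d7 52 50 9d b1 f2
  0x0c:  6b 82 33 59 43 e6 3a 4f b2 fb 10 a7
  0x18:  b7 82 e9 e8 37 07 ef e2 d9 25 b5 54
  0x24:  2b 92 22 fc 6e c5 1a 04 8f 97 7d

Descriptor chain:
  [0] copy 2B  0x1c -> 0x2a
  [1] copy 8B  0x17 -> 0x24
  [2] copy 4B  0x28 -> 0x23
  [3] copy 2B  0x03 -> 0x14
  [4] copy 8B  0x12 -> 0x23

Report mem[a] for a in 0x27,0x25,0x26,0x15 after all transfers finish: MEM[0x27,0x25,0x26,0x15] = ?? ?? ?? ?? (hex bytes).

MEM[0x27,0x25,0x26,0x15] = 10 84 86 86

  after D0: wrote 2B at 0x2a = 3707
  after D1: wrote 8B at 0x24 = a7b782e9e83707ef
  after D2: wrote 4B at 0x23 = e83707ef
  after D3: wrote 2B at 0x14 = 8486
  after D4: wrote 8B at 0x23 = 3a4f848610a7b782
query mem[0x27]=0x10, mem[0x25]=0x84, mem[0x26]=0x86, mem[0x15]=0x86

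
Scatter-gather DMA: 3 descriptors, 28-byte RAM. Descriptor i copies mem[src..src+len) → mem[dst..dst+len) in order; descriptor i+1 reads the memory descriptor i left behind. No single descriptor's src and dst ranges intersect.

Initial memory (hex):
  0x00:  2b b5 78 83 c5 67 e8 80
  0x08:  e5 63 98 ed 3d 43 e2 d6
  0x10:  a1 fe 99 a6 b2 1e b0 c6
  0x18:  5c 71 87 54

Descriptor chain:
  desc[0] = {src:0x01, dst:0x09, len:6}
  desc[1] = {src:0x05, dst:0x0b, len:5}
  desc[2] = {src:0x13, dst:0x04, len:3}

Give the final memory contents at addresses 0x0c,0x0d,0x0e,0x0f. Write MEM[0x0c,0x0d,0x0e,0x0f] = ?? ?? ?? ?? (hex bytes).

#0 dst[0x09+6] := {0xb5,0x78,0x83,0xc5,0x67,0xe8}
#1 dst[0x0b+5] := {0x67,0xe8,0x80,0xe5,0xb5}
#2 dst[0x04+3] := {0xa6,0xb2,0x1e}
query mem[0x0c]=0xe8, mem[0x0d]=0x80, mem[0x0e]=0xe5, mem[0x0f]=0xb5

MEM[0x0c,0x0d,0x0e,0x0f] = e8 80 e5 b5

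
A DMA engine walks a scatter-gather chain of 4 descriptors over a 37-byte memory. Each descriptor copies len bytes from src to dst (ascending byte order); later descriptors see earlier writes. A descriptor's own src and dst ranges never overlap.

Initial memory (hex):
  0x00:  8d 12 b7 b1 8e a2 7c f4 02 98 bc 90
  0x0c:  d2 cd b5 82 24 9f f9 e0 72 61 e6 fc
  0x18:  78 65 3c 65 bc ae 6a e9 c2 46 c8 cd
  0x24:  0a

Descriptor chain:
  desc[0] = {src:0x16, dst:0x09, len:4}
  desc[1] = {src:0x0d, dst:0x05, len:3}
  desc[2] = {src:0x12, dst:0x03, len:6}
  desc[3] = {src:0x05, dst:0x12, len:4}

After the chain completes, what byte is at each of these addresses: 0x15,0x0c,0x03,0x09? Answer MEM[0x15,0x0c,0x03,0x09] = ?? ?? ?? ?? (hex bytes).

[0] 0x16->0x09 len=4 : e6 fc 78 65
[1] 0x0d->0x05 len=3 : cd b5 82
[2] 0x12->0x03 len=6 : f9 e0 72 61 e6 fc
[3] 0x05->0x12 len=4 : 72 61 e6 fc
query mem[0x15]=0xfc, mem[0x0c]=0x65, mem[0x03]=0xf9, mem[0x09]=0xe6

MEM[0x15,0x0c,0x03,0x09] = fc 65 f9 e6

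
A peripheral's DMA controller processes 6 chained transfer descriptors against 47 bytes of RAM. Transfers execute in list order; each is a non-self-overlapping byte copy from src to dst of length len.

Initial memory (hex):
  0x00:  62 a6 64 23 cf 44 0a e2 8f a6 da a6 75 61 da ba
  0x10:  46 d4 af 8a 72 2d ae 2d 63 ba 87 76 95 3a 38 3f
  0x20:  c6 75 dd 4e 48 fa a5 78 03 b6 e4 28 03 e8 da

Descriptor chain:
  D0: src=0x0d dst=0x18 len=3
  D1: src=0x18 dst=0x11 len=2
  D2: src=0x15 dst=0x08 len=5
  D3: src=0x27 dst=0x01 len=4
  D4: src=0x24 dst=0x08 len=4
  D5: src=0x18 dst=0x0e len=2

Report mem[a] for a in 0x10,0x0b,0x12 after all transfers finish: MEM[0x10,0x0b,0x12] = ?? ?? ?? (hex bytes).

MEM[0x10,0x0b,0x12] = 46 78 da

[0] 0x0d->0x18 len=3 : 61 da ba
[1] 0x18->0x11 len=2 : 61 da
[2] 0x15->0x08 len=5 : 2d ae 2d 61 da
[3] 0x27->0x01 len=4 : 78 03 b6 e4
[4] 0x24->0x08 len=4 : 48 fa a5 78
[5] 0x18->0x0e len=2 : 61 da
query mem[0x10]=0x46, mem[0x0b]=0x78, mem[0x12]=0xda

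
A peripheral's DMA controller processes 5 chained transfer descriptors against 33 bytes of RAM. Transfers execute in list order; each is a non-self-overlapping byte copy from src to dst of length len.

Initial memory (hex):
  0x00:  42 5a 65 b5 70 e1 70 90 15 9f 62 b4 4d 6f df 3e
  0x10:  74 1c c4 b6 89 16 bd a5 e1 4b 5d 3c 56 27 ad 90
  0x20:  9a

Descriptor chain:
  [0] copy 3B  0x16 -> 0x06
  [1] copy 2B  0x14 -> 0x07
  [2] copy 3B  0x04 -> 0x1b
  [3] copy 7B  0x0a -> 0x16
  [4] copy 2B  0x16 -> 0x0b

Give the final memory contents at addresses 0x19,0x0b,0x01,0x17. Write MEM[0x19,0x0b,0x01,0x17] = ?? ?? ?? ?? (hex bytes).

D0: mem[0x06..0x08] <- [bd a5 e1]
D1: mem[0x07..0x08] <- [89 16]
D2: mem[0x1b..0x1d] <- [70 e1 bd]
D3: mem[0x16..0x1c] <- [62 b4 4d 6f df 3e 74]
D4: mem[0x0b..0x0c] <- [62 b4]
query mem[0x19]=0x6f, mem[0x0b]=0x62, mem[0x01]=0x5a, mem[0x17]=0xb4

MEM[0x19,0x0b,0x01,0x17] = 6f 62 5a b4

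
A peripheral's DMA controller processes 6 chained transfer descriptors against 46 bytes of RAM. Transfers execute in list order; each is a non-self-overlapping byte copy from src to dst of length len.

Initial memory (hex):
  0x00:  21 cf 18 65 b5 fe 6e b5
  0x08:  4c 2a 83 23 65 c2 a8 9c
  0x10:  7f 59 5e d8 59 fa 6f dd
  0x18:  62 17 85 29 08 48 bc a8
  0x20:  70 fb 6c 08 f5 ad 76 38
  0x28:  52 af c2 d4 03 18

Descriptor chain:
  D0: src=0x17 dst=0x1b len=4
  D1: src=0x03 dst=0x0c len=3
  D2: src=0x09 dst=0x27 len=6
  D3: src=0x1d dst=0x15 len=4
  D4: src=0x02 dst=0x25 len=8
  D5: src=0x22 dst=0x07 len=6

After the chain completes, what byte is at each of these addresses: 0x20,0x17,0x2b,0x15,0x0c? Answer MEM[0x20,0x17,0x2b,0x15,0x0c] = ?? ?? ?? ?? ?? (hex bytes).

#0 dst[0x1b+4] := {0xdd,0x62,0x17,0x85}
#1 dst[0x0c+3] := {0x65,0xb5,0xfe}
#2 dst[0x27+6] := {0x2a,0x83,0x23,0x65,0xb5,0xfe}
#3 dst[0x15+4] := {0x17,0x85,0xa8,0x70}
#4 dst[0x25+8] := {0x18,0x65,0xb5,0xfe,0x6e,0xb5,0x4c,0x2a}
#5 dst[0x07+6] := {0x6c,0x08,0xf5,0x18,0x65,0xb5}
query mem[0x20]=0x70, mem[0x17]=0xa8, mem[0x2b]=0x4c, mem[0x15]=0x17, mem[0x0c]=0xb5

MEM[0x20,0x17,0x2b,0x15,0x0c] = 70 a8 4c 17 b5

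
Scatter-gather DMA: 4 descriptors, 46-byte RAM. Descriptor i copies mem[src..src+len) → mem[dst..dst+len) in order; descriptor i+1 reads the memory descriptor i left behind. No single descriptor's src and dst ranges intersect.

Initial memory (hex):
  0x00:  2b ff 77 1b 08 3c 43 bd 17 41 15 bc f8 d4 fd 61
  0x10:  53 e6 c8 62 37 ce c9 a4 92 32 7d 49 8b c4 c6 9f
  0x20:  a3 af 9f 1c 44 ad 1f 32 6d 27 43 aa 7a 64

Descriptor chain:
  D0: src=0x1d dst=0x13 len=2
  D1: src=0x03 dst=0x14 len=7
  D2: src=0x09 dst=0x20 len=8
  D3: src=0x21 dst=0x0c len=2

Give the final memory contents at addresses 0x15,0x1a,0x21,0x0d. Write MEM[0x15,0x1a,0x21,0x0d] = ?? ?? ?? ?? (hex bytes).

  after D0: wrote 2B at 0x13 = c4c6
  after D1: wrote 7B at 0x14 = 1b083c43bd1741
  after D2: wrote 8B at 0x20 = 4115bcf8d4fd6153
  after D3: wrote 2B at 0x0c = 15bc
query mem[0x15]=0x08, mem[0x1a]=0x41, mem[0x21]=0x15, mem[0x0d]=0xbc

MEM[0x15,0x1a,0x21,0x0d] = 08 41 15 bc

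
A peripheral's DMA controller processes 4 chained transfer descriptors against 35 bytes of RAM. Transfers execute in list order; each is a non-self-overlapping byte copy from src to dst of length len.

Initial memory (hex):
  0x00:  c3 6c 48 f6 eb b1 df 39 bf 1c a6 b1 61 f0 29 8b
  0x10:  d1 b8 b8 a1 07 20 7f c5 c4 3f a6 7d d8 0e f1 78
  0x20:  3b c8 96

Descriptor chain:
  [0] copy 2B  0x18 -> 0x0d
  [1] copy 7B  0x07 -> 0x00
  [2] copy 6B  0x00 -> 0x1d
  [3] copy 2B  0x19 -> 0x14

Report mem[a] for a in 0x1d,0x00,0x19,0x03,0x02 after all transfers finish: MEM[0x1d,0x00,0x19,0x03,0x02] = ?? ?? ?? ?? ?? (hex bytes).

MEM[0x1d,0x00,0x19,0x03,0x02] = 39 39 3f a6 1c

#0 dst[0x0d+2] := {0xc4,0x3f}
#1 dst[0x00+7] := {0x39,0xbf,0x1c,0xa6,0xb1,0x61,0xc4}
#2 dst[0x1d+6] := {0x39,0xbf,0x1c,0xa6,0xb1,0x61}
#3 dst[0x14+2] := {0x3f,0xa6}
query mem[0x1d]=0x39, mem[0x00]=0x39, mem[0x19]=0x3f, mem[0x03]=0xa6, mem[0x02]=0x1c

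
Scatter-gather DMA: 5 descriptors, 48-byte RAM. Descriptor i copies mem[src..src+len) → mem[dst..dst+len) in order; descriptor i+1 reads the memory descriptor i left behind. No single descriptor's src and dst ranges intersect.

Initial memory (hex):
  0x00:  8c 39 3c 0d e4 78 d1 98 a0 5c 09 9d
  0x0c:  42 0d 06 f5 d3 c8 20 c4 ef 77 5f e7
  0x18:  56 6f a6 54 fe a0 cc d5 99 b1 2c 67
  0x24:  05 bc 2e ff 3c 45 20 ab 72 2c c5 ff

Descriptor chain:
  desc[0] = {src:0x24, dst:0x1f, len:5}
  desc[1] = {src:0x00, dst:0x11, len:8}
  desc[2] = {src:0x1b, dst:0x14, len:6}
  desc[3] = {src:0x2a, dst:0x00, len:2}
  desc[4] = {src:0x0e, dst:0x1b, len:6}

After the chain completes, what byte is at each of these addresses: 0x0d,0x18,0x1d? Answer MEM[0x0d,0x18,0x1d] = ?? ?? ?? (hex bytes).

MEM[0x0d,0x18,0x1d] = 0d 05 d3

  after D0: wrote 5B at 0x1f = 05bc2eff3c
  after D1: wrote 8B at 0x11 = 8c393c0de478d198
  after D2: wrote 6B at 0x14 = 54fea0cc05bc
  after D3: wrote 2B at 0x00 = 20ab
  after D4: wrote 6B at 0x1b = 06f5d38c393c
query mem[0x0d]=0x0d, mem[0x18]=0x05, mem[0x1d]=0xd3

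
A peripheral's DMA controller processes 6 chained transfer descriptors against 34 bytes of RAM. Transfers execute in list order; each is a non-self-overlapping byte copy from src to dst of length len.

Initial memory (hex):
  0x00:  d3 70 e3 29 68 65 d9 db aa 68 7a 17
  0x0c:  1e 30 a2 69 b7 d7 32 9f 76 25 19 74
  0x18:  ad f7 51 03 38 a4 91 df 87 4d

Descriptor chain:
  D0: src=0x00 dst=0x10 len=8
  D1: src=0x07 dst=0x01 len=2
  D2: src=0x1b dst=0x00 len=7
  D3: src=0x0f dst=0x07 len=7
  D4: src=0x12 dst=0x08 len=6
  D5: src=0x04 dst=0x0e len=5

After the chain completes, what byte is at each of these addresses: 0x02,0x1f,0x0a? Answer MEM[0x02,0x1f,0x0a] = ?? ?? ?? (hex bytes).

D0: mem[0x10..0x17] <- [d3 70 e3 29 68 65 d9 db]
D1: mem[0x01..0x02] <- [db aa]
D2: mem[0x00..0x06] <- [03 38 a4 91 df 87 4d]
D3: mem[0x07..0x0d] <- [69 d3 70 e3 29 68 65]
D4: mem[0x08..0x0d] <- [e3 29 68 65 d9 db]
D5: mem[0x0e..0x12] <- [df 87 4d 69 e3]
query mem[0x02]=0xa4, mem[0x1f]=0xdf, mem[0x0a]=0x68

MEM[0x02,0x1f,0x0a] = a4 df 68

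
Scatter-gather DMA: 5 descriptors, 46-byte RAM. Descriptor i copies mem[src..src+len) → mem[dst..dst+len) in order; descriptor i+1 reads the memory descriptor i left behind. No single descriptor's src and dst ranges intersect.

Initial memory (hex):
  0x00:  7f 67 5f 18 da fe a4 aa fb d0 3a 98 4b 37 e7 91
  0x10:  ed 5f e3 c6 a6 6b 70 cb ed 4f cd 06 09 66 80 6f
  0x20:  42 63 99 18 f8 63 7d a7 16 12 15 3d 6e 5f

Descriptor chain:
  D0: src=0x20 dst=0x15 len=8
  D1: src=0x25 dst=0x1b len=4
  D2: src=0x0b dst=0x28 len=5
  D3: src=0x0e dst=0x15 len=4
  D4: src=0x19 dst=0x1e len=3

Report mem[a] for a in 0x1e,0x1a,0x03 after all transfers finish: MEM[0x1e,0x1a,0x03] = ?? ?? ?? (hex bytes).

MEM[0x1e,0x1a,0x03] = f8 63 18

  after D0: wrote 8B at 0x15 = 42639918f8637da7
  after D1: wrote 4B at 0x1b = 637da716
  after D2: wrote 5B at 0x28 = 984b37e791
  after D3: wrote 4B at 0x15 = e791ed5f
  after D4: wrote 3B at 0x1e = f86363
query mem[0x1e]=0xf8, mem[0x1a]=0x63, mem[0x03]=0x18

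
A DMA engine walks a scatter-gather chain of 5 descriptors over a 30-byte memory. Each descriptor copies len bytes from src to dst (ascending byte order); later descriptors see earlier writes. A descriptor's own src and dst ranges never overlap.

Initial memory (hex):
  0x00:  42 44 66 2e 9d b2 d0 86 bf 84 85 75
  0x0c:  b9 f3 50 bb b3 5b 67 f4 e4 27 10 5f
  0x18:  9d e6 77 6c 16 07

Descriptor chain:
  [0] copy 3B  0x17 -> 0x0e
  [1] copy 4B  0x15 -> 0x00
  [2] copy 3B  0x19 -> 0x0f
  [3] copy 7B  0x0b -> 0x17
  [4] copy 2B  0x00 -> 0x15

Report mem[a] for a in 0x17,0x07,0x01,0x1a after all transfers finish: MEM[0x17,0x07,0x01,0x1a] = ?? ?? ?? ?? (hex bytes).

MEM[0x17,0x07,0x01,0x1a] = 75 86 10 5f

D0: mem[0x0e..0x10] <- [5f 9d e6]
D1: mem[0x00..0x03] <- [27 10 5f 9d]
D2: mem[0x0f..0x11] <- [e6 77 6c]
D3: mem[0x17..0x1d] <- [75 b9 f3 5f e6 77 6c]
D4: mem[0x15..0x16] <- [27 10]
query mem[0x17]=0x75, mem[0x07]=0x86, mem[0x01]=0x10, mem[0x1a]=0x5f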